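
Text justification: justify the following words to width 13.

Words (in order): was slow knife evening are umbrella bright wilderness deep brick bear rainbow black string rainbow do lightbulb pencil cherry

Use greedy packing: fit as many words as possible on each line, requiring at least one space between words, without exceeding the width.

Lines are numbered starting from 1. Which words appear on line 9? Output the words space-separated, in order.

Line 1: ['was', 'slow'] (min_width=8, slack=5)
Line 2: ['knife', 'evening'] (min_width=13, slack=0)
Line 3: ['are', 'umbrella'] (min_width=12, slack=1)
Line 4: ['bright'] (min_width=6, slack=7)
Line 5: ['wilderness'] (min_width=10, slack=3)
Line 6: ['deep', 'brick'] (min_width=10, slack=3)
Line 7: ['bear', 'rainbow'] (min_width=12, slack=1)
Line 8: ['black', 'string'] (min_width=12, slack=1)
Line 9: ['rainbow', 'do'] (min_width=10, slack=3)
Line 10: ['lightbulb'] (min_width=9, slack=4)
Line 11: ['pencil', 'cherry'] (min_width=13, slack=0)

Answer: rainbow do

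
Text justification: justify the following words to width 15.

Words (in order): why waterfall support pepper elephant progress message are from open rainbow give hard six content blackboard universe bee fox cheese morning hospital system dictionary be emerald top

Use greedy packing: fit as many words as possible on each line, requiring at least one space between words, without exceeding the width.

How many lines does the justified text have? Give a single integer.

Answer: 16

Derivation:
Line 1: ['why', 'waterfall'] (min_width=13, slack=2)
Line 2: ['support', 'pepper'] (min_width=14, slack=1)
Line 3: ['elephant'] (min_width=8, slack=7)
Line 4: ['progress'] (min_width=8, slack=7)
Line 5: ['message', 'are'] (min_width=11, slack=4)
Line 6: ['from', 'open'] (min_width=9, slack=6)
Line 7: ['rainbow', 'give'] (min_width=12, slack=3)
Line 8: ['hard', 'six'] (min_width=8, slack=7)
Line 9: ['content'] (min_width=7, slack=8)
Line 10: ['blackboard'] (min_width=10, slack=5)
Line 11: ['universe', 'bee'] (min_width=12, slack=3)
Line 12: ['fox', 'cheese'] (min_width=10, slack=5)
Line 13: ['morning'] (min_width=7, slack=8)
Line 14: ['hospital', 'system'] (min_width=15, slack=0)
Line 15: ['dictionary', 'be'] (min_width=13, slack=2)
Line 16: ['emerald', 'top'] (min_width=11, slack=4)
Total lines: 16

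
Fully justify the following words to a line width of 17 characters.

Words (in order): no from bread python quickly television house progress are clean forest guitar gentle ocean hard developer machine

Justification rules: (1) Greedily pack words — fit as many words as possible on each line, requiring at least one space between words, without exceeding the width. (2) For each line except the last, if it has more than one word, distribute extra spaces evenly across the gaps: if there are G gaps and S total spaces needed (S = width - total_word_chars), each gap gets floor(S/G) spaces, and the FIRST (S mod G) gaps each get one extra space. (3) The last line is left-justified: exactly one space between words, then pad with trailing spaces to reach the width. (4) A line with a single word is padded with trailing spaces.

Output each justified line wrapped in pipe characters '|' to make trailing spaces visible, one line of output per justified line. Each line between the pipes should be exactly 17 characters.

Answer: |no   from   bread|
|python    quickly|
|television  house|
|progress      are|
|clean      forest|
|guitar     gentle|
|ocean        hard|
|developer machine|

Derivation:
Line 1: ['no', 'from', 'bread'] (min_width=13, slack=4)
Line 2: ['python', 'quickly'] (min_width=14, slack=3)
Line 3: ['television', 'house'] (min_width=16, slack=1)
Line 4: ['progress', 'are'] (min_width=12, slack=5)
Line 5: ['clean', 'forest'] (min_width=12, slack=5)
Line 6: ['guitar', 'gentle'] (min_width=13, slack=4)
Line 7: ['ocean', 'hard'] (min_width=10, slack=7)
Line 8: ['developer', 'machine'] (min_width=17, slack=0)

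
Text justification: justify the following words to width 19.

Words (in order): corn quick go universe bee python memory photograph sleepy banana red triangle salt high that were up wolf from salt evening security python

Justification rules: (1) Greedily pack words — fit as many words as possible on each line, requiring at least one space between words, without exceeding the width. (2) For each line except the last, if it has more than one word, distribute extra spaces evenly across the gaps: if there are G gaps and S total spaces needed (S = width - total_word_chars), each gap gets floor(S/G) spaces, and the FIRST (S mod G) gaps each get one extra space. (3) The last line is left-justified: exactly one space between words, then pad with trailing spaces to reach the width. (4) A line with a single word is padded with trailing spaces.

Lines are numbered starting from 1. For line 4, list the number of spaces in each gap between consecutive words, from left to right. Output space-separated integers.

Answer: 2 2

Derivation:
Line 1: ['corn', 'quick', 'go'] (min_width=13, slack=6)
Line 2: ['universe', 'bee', 'python'] (min_width=19, slack=0)
Line 3: ['memory', 'photograph'] (min_width=17, slack=2)
Line 4: ['sleepy', 'banana', 'red'] (min_width=17, slack=2)
Line 5: ['triangle', 'salt', 'high'] (min_width=18, slack=1)
Line 6: ['that', 'were', 'up', 'wolf'] (min_width=17, slack=2)
Line 7: ['from', 'salt', 'evening'] (min_width=17, slack=2)
Line 8: ['security', 'python'] (min_width=15, slack=4)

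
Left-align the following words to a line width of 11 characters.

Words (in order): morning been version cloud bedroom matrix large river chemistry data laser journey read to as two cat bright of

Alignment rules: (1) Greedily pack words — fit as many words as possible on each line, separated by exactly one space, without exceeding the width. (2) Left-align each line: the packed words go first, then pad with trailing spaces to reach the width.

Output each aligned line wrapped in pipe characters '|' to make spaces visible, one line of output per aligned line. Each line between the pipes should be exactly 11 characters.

Answer: |morning    |
|been       |
|version    |
|cloud      |
|bedroom    |
|matrix     |
|large river|
|chemistry  |
|data laser |
|journey    |
|read to as |
|two cat    |
|bright of  |

Derivation:
Line 1: ['morning'] (min_width=7, slack=4)
Line 2: ['been'] (min_width=4, slack=7)
Line 3: ['version'] (min_width=7, slack=4)
Line 4: ['cloud'] (min_width=5, slack=6)
Line 5: ['bedroom'] (min_width=7, slack=4)
Line 6: ['matrix'] (min_width=6, slack=5)
Line 7: ['large', 'river'] (min_width=11, slack=0)
Line 8: ['chemistry'] (min_width=9, slack=2)
Line 9: ['data', 'laser'] (min_width=10, slack=1)
Line 10: ['journey'] (min_width=7, slack=4)
Line 11: ['read', 'to', 'as'] (min_width=10, slack=1)
Line 12: ['two', 'cat'] (min_width=7, slack=4)
Line 13: ['bright', 'of'] (min_width=9, slack=2)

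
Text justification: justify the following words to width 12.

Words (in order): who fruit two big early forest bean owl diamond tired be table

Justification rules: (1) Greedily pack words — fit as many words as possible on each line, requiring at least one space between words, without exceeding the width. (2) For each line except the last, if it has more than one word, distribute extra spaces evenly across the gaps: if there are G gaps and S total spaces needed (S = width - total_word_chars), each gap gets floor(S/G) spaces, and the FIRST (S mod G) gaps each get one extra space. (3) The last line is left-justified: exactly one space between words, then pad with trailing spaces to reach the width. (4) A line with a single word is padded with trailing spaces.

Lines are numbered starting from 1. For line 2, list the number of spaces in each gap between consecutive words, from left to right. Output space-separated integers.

Line 1: ['who', 'fruit'] (min_width=9, slack=3)
Line 2: ['two', 'big'] (min_width=7, slack=5)
Line 3: ['early', 'forest'] (min_width=12, slack=0)
Line 4: ['bean', 'owl'] (min_width=8, slack=4)
Line 5: ['diamond'] (min_width=7, slack=5)
Line 6: ['tired', 'be'] (min_width=8, slack=4)
Line 7: ['table'] (min_width=5, slack=7)

Answer: 6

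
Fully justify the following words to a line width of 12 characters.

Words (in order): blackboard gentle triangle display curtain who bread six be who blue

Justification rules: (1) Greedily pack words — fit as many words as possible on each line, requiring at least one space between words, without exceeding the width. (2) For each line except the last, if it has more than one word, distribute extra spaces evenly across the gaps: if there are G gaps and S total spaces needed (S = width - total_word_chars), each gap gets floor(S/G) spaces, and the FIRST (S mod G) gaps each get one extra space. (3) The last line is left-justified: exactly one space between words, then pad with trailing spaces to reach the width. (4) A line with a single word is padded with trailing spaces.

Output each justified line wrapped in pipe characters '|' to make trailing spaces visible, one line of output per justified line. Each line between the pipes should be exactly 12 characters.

Line 1: ['blackboard'] (min_width=10, slack=2)
Line 2: ['gentle'] (min_width=6, slack=6)
Line 3: ['triangle'] (min_width=8, slack=4)
Line 4: ['display'] (min_width=7, slack=5)
Line 5: ['curtain', 'who'] (min_width=11, slack=1)
Line 6: ['bread', 'six', 'be'] (min_width=12, slack=0)
Line 7: ['who', 'blue'] (min_width=8, slack=4)

Answer: |blackboard  |
|gentle      |
|triangle    |
|display     |
|curtain  who|
|bread six be|
|who blue    |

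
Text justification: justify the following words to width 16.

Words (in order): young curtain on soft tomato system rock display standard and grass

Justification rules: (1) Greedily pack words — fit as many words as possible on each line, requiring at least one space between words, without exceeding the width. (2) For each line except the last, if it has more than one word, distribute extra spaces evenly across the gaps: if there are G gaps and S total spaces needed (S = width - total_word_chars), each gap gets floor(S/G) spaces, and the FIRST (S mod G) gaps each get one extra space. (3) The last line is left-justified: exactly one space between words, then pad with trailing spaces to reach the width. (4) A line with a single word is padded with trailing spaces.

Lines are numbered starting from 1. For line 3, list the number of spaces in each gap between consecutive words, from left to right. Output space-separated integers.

Line 1: ['young', 'curtain', 'on'] (min_width=16, slack=0)
Line 2: ['soft', 'tomato'] (min_width=11, slack=5)
Line 3: ['system', 'rock'] (min_width=11, slack=5)
Line 4: ['display', 'standard'] (min_width=16, slack=0)
Line 5: ['and', 'grass'] (min_width=9, slack=7)

Answer: 6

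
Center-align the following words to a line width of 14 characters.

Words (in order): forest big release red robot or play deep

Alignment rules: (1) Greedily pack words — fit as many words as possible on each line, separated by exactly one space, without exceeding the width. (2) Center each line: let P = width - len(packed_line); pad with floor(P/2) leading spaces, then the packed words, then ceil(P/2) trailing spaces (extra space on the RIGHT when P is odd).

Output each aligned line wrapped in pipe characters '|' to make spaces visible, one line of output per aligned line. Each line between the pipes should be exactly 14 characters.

Answer: |  forest big  |
| release red  |
|robot or play |
|     deep     |

Derivation:
Line 1: ['forest', 'big'] (min_width=10, slack=4)
Line 2: ['release', 'red'] (min_width=11, slack=3)
Line 3: ['robot', 'or', 'play'] (min_width=13, slack=1)
Line 4: ['deep'] (min_width=4, slack=10)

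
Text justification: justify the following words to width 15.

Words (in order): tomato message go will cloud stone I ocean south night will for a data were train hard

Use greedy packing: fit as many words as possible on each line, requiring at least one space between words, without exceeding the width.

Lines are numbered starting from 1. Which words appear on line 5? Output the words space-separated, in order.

Line 1: ['tomato', 'message'] (min_width=14, slack=1)
Line 2: ['go', 'will', 'cloud'] (min_width=13, slack=2)
Line 3: ['stone', 'I', 'ocean'] (min_width=13, slack=2)
Line 4: ['south', 'night'] (min_width=11, slack=4)
Line 5: ['will', 'for', 'a', 'data'] (min_width=15, slack=0)
Line 6: ['were', 'train', 'hard'] (min_width=15, slack=0)

Answer: will for a data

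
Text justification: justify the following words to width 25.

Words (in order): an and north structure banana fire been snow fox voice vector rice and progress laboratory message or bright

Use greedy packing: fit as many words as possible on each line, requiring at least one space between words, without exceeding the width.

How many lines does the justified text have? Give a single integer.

Line 1: ['an', 'and', 'north', 'structure'] (min_width=22, slack=3)
Line 2: ['banana', 'fire', 'been', 'snow', 'fox'] (min_width=25, slack=0)
Line 3: ['voice', 'vector', 'rice', 'and'] (min_width=21, slack=4)
Line 4: ['progress', 'laboratory'] (min_width=19, slack=6)
Line 5: ['message', 'or', 'bright'] (min_width=17, slack=8)
Total lines: 5

Answer: 5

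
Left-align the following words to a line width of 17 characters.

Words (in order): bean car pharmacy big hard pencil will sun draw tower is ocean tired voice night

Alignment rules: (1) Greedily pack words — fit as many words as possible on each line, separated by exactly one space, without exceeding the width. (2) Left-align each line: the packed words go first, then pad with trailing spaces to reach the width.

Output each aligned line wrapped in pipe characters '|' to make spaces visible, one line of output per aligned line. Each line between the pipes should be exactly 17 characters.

Answer: |bean car pharmacy|
|big hard pencil  |
|will sun draw    |
|tower is ocean   |
|tired voice night|

Derivation:
Line 1: ['bean', 'car', 'pharmacy'] (min_width=17, slack=0)
Line 2: ['big', 'hard', 'pencil'] (min_width=15, slack=2)
Line 3: ['will', 'sun', 'draw'] (min_width=13, slack=4)
Line 4: ['tower', 'is', 'ocean'] (min_width=14, slack=3)
Line 5: ['tired', 'voice', 'night'] (min_width=17, slack=0)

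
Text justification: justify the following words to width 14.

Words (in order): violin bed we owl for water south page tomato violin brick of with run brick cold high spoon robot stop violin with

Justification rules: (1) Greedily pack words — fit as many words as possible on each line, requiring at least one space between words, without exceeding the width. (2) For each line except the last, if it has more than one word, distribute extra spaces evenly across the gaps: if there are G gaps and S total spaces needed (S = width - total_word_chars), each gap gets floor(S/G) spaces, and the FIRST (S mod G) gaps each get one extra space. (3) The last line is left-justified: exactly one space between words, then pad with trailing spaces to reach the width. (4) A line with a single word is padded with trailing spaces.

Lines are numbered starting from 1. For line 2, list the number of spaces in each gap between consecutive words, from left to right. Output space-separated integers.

Line 1: ['violin', 'bed', 'we'] (min_width=13, slack=1)
Line 2: ['owl', 'for', 'water'] (min_width=13, slack=1)
Line 3: ['south', 'page'] (min_width=10, slack=4)
Line 4: ['tomato', 'violin'] (min_width=13, slack=1)
Line 5: ['brick', 'of', 'with'] (min_width=13, slack=1)
Line 6: ['run', 'brick', 'cold'] (min_width=14, slack=0)
Line 7: ['high', 'spoon'] (min_width=10, slack=4)
Line 8: ['robot', 'stop'] (min_width=10, slack=4)
Line 9: ['violin', 'with'] (min_width=11, slack=3)

Answer: 2 1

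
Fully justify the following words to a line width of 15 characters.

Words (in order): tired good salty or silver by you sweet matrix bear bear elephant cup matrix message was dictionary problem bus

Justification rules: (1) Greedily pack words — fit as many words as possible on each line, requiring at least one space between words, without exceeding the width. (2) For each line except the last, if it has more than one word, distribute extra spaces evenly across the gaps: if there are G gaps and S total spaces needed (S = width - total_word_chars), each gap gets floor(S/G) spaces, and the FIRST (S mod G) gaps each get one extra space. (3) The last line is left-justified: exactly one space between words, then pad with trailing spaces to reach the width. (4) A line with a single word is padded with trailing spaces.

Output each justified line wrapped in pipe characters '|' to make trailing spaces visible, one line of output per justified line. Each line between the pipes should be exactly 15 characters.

Line 1: ['tired', 'good'] (min_width=10, slack=5)
Line 2: ['salty', 'or', 'silver'] (min_width=15, slack=0)
Line 3: ['by', 'you', 'sweet'] (min_width=12, slack=3)
Line 4: ['matrix', 'bear'] (min_width=11, slack=4)
Line 5: ['bear', 'elephant'] (min_width=13, slack=2)
Line 6: ['cup', 'matrix'] (min_width=10, slack=5)
Line 7: ['message', 'was'] (min_width=11, slack=4)
Line 8: ['dictionary'] (min_width=10, slack=5)
Line 9: ['problem', 'bus'] (min_width=11, slack=4)

Answer: |tired      good|
|salty or silver|
|by   you  sweet|
|matrix     bear|
|bear   elephant|
|cup      matrix|
|message     was|
|dictionary     |
|problem bus    |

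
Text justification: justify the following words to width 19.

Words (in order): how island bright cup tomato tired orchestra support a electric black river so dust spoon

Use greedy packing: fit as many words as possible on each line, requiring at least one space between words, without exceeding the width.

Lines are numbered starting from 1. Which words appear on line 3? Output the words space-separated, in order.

Line 1: ['how', 'island', 'bright'] (min_width=17, slack=2)
Line 2: ['cup', 'tomato', 'tired'] (min_width=16, slack=3)
Line 3: ['orchestra', 'support', 'a'] (min_width=19, slack=0)
Line 4: ['electric', 'black'] (min_width=14, slack=5)
Line 5: ['river', 'so', 'dust', 'spoon'] (min_width=19, slack=0)

Answer: orchestra support a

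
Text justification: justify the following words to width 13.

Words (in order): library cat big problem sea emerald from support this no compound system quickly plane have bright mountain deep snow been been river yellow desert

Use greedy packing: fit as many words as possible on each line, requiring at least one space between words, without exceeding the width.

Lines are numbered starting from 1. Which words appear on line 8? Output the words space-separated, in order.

Answer: quickly plane

Derivation:
Line 1: ['library', 'cat'] (min_width=11, slack=2)
Line 2: ['big', 'problem'] (min_width=11, slack=2)
Line 3: ['sea', 'emerald'] (min_width=11, slack=2)
Line 4: ['from', 'support'] (min_width=12, slack=1)
Line 5: ['this', 'no'] (min_width=7, slack=6)
Line 6: ['compound'] (min_width=8, slack=5)
Line 7: ['system'] (min_width=6, slack=7)
Line 8: ['quickly', 'plane'] (min_width=13, slack=0)
Line 9: ['have', 'bright'] (min_width=11, slack=2)
Line 10: ['mountain', 'deep'] (min_width=13, slack=0)
Line 11: ['snow', 'been'] (min_width=9, slack=4)
Line 12: ['been', 'river'] (min_width=10, slack=3)
Line 13: ['yellow', 'desert'] (min_width=13, slack=0)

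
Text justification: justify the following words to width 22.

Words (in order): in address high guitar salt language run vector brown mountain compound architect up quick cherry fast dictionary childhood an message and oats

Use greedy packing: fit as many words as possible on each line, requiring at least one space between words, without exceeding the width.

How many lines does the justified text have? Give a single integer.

Answer: 7

Derivation:
Line 1: ['in', 'address', 'high', 'guitar'] (min_width=22, slack=0)
Line 2: ['salt', 'language', 'run'] (min_width=17, slack=5)
Line 3: ['vector', 'brown', 'mountain'] (min_width=21, slack=1)
Line 4: ['compound', 'architect', 'up'] (min_width=21, slack=1)
Line 5: ['quick', 'cherry', 'fast'] (min_width=17, slack=5)
Line 6: ['dictionary', 'childhood'] (min_width=20, slack=2)
Line 7: ['an', 'message', 'and', 'oats'] (min_width=19, slack=3)
Total lines: 7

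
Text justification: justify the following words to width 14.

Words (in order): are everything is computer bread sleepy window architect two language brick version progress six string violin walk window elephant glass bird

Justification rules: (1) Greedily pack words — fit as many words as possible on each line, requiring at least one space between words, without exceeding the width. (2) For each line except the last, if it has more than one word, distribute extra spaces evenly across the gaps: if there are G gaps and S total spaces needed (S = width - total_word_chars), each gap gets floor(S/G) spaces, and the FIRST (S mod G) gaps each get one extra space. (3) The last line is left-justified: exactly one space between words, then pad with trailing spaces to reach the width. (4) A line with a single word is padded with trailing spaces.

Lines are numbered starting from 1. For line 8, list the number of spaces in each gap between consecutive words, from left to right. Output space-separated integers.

Answer: 3

Derivation:
Line 1: ['are', 'everything'] (min_width=14, slack=0)
Line 2: ['is', 'computer'] (min_width=11, slack=3)
Line 3: ['bread', 'sleepy'] (min_width=12, slack=2)
Line 4: ['window'] (min_width=6, slack=8)
Line 5: ['architect', 'two'] (min_width=13, slack=1)
Line 6: ['language', 'brick'] (min_width=14, slack=0)
Line 7: ['version'] (min_width=7, slack=7)
Line 8: ['progress', 'six'] (min_width=12, slack=2)
Line 9: ['string', 'violin'] (min_width=13, slack=1)
Line 10: ['walk', 'window'] (min_width=11, slack=3)
Line 11: ['elephant', 'glass'] (min_width=14, slack=0)
Line 12: ['bird'] (min_width=4, slack=10)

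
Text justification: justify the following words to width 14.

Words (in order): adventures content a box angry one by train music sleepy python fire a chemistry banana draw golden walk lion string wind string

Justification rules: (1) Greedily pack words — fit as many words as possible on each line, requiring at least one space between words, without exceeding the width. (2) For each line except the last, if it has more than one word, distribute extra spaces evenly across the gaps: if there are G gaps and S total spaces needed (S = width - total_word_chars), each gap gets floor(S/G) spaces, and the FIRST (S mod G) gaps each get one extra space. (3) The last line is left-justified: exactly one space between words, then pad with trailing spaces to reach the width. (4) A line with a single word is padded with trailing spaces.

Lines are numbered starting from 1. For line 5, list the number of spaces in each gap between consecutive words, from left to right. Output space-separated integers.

Answer: 2

Derivation:
Line 1: ['adventures'] (min_width=10, slack=4)
Line 2: ['content', 'a', 'box'] (min_width=13, slack=1)
Line 3: ['angry', 'one', 'by'] (min_width=12, slack=2)
Line 4: ['train', 'music'] (min_width=11, slack=3)
Line 5: ['sleepy', 'python'] (min_width=13, slack=1)
Line 6: ['fire', 'a'] (min_width=6, slack=8)
Line 7: ['chemistry'] (min_width=9, slack=5)
Line 8: ['banana', 'draw'] (min_width=11, slack=3)
Line 9: ['golden', 'walk'] (min_width=11, slack=3)
Line 10: ['lion', 'string'] (min_width=11, slack=3)
Line 11: ['wind', 'string'] (min_width=11, slack=3)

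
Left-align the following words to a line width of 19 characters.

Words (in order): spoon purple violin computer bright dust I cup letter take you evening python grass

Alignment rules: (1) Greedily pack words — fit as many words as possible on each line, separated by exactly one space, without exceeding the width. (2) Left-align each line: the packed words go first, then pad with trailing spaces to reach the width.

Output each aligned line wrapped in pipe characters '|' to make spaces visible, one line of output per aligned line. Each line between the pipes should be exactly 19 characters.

Answer: |spoon purple violin|
|computer bright    |
|dust I cup letter  |
|take you evening   |
|python grass       |

Derivation:
Line 1: ['spoon', 'purple', 'violin'] (min_width=19, slack=0)
Line 2: ['computer', 'bright'] (min_width=15, slack=4)
Line 3: ['dust', 'I', 'cup', 'letter'] (min_width=17, slack=2)
Line 4: ['take', 'you', 'evening'] (min_width=16, slack=3)
Line 5: ['python', 'grass'] (min_width=12, slack=7)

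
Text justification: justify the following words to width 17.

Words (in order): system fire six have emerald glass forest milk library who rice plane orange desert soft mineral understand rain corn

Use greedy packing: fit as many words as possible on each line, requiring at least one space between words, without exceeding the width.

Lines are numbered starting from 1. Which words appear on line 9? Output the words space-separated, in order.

Line 1: ['system', 'fire', 'six'] (min_width=15, slack=2)
Line 2: ['have', 'emerald'] (min_width=12, slack=5)
Line 3: ['glass', 'forest', 'milk'] (min_width=17, slack=0)
Line 4: ['library', 'who', 'rice'] (min_width=16, slack=1)
Line 5: ['plane', 'orange'] (min_width=12, slack=5)
Line 6: ['desert', 'soft'] (min_width=11, slack=6)
Line 7: ['mineral'] (min_width=7, slack=10)
Line 8: ['understand', 'rain'] (min_width=15, slack=2)
Line 9: ['corn'] (min_width=4, slack=13)

Answer: corn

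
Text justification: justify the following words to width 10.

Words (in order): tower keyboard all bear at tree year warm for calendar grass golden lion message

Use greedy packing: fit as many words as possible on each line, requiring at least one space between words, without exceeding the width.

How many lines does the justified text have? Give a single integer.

Line 1: ['tower'] (min_width=5, slack=5)
Line 2: ['keyboard'] (min_width=8, slack=2)
Line 3: ['all', 'bear'] (min_width=8, slack=2)
Line 4: ['at', 'tree'] (min_width=7, slack=3)
Line 5: ['year', 'warm'] (min_width=9, slack=1)
Line 6: ['for'] (min_width=3, slack=7)
Line 7: ['calendar'] (min_width=8, slack=2)
Line 8: ['grass'] (min_width=5, slack=5)
Line 9: ['golden'] (min_width=6, slack=4)
Line 10: ['lion'] (min_width=4, slack=6)
Line 11: ['message'] (min_width=7, slack=3)
Total lines: 11

Answer: 11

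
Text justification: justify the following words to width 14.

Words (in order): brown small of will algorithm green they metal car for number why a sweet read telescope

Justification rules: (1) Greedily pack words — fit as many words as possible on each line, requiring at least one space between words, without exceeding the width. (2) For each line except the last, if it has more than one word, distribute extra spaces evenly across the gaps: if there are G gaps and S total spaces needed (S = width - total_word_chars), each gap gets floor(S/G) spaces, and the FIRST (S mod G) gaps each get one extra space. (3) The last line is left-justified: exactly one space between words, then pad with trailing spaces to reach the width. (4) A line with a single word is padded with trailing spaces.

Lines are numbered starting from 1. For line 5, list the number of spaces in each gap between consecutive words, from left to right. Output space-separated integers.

Answer: 2 2

Derivation:
Line 1: ['brown', 'small', 'of'] (min_width=14, slack=0)
Line 2: ['will', 'algorithm'] (min_width=14, slack=0)
Line 3: ['green', 'they'] (min_width=10, slack=4)
Line 4: ['metal', 'car', 'for'] (min_width=13, slack=1)
Line 5: ['number', 'why', 'a'] (min_width=12, slack=2)
Line 6: ['sweet', 'read'] (min_width=10, slack=4)
Line 7: ['telescope'] (min_width=9, slack=5)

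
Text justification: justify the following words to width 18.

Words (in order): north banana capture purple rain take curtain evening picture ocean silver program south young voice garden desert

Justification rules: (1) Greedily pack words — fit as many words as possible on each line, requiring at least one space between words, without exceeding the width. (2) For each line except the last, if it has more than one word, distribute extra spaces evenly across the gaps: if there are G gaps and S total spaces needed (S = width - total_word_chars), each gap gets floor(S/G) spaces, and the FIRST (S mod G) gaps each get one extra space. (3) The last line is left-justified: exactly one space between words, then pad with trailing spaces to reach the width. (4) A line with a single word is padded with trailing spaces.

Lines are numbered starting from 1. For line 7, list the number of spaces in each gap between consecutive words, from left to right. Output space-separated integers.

Answer: 1 1

Derivation:
Line 1: ['north', 'banana'] (min_width=12, slack=6)
Line 2: ['capture', 'purple'] (min_width=14, slack=4)
Line 3: ['rain', 'take', 'curtain'] (min_width=17, slack=1)
Line 4: ['evening', 'picture'] (min_width=15, slack=3)
Line 5: ['ocean', 'silver'] (min_width=12, slack=6)
Line 6: ['program', 'south'] (min_width=13, slack=5)
Line 7: ['young', 'voice', 'garden'] (min_width=18, slack=0)
Line 8: ['desert'] (min_width=6, slack=12)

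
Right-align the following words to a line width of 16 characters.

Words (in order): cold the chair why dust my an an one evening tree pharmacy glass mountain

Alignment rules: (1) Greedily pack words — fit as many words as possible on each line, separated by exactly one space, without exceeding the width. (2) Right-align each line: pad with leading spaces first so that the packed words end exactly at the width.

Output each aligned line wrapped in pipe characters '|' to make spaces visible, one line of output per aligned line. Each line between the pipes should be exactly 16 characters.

Answer: |  cold the chair|
|  why dust my an|
|  an one evening|
|   tree pharmacy|
|  glass mountain|

Derivation:
Line 1: ['cold', 'the', 'chair'] (min_width=14, slack=2)
Line 2: ['why', 'dust', 'my', 'an'] (min_width=14, slack=2)
Line 3: ['an', 'one', 'evening'] (min_width=14, slack=2)
Line 4: ['tree', 'pharmacy'] (min_width=13, slack=3)
Line 5: ['glass', 'mountain'] (min_width=14, slack=2)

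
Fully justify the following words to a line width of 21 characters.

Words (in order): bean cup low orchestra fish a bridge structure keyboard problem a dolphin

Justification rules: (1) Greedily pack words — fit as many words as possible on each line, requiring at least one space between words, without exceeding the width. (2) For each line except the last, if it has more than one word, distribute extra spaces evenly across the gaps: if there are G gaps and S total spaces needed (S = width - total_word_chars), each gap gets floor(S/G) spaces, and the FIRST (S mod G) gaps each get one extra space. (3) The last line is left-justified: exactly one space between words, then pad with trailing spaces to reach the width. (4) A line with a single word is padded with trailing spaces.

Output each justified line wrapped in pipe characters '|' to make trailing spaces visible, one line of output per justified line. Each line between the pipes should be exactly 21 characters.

Answer: |bean      cup     low|
|orchestra    fish   a|
|bridge      structure|
|keyboard   problem  a|
|dolphin              |

Derivation:
Line 1: ['bean', 'cup', 'low'] (min_width=12, slack=9)
Line 2: ['orchestra', 'fish', 'a'] (min_width=16, slack=5)
Line 3: ['bridge', 'structure'] (min_width=16, slack=5)
Line 4: ['keyboard', 'problem', 'a'] (min_width=18, slack=3)
Line 5: ['dolphin'] (min_width=7, slack=14)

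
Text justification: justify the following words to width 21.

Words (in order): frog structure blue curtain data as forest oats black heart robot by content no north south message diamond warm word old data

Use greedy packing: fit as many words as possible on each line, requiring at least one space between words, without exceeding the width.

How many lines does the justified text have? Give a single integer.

Line 1: ['frog', 'structure', 'blue'] (min_width=19, slack=2)
Line 2: ['curtain', 'data', 'as'] (min_width=15, slack=6)
Line 3: ['forest', 'oats', 'black'] (min_width=17, slack=4)
Line 4: ['heart', 'robot', 'by'] (min_width=14, slack=7)
Line 5: ['content', 'no', 'north'] (min_width=16, slack=5)
Line 6: ['south', 'message', 'diamond'] (min_width=21, slack=0)
Line 7: ['warm', 'word', 'old', 'data'] (min_width=18, slack=3)
Total lines: 7

Answer: 7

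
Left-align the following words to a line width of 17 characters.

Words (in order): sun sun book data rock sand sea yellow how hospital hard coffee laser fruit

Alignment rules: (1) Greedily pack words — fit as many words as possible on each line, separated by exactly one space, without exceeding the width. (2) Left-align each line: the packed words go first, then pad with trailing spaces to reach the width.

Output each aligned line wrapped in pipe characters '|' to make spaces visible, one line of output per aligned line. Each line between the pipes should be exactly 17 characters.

Answer: |sun sun book data|
|rock sand sea    |
|yellow how       |
|hospital hard    |
|coffee laser     |
|fruit            |

Derivation:
Line 1: ['sun', 'sun', 'book', 'data'] (min_width=17, slack=0)
Line 2: ['rock', 'sand', 'sea'] (min_width=13, slack=4)
Line 3: ['yellow', 'how'] (min_width=10, slack=7)
Line 4: ['hospital', 'hard'] (min_width=13, slack=4)
Line 5: ['coffee', 'laser'] (min_width=12, slack=5)
Line 6: ['fruit'] (min_width=5, slack=12)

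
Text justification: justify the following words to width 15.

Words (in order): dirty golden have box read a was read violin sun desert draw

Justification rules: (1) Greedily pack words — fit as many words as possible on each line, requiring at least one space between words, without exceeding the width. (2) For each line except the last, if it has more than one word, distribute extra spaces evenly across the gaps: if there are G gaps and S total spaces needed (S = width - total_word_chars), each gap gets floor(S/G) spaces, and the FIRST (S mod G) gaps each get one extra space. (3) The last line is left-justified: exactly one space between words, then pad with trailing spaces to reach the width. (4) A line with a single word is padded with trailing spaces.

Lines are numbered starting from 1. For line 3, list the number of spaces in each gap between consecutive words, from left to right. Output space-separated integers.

Line 1: ['dirty', 'golden'] (min_width=12, slack=3)
Line 2: ['have', 'box', 'read', 'a'] (min_width=15, slack=0)
Line 3: ['was', 'read', 'violin'] (min_width=15, slack=0)
Line 4: ['sun', 'desert', 'draw'] (min_width=15, slack=0)

Answer: 1 1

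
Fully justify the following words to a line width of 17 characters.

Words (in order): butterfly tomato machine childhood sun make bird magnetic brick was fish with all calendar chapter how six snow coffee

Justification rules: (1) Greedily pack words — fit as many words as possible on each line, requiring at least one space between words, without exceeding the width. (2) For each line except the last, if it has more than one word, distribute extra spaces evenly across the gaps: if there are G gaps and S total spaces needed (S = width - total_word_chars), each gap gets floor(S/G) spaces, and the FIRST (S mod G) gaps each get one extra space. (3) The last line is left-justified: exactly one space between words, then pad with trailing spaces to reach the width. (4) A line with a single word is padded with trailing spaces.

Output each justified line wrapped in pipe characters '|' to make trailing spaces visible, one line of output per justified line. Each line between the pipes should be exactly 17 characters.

Line 1: ['butterfly', 'tomato'] (min_width=16, slack=1)
Line 2: ['machine', 'childhood'] (min_width=17, slack=0)
Line 3: ['sun', 'make', 'bird'] (min_width=13, slack=4)
Line 4: ['magnetic', 'brick'] (min_width=14, slack=3)
Line 5: ['was', 'fish', 'with', 'all'] (min_width=17, slack=0)
Line 6: ['calendar', 'chapter'] (min_width=16, slack=1)
Line 7: ['how', 'six', 'snow'] (min_width=12, slack=5)
Line 8: ['coffee'] (min_width=6, slack=11)

Answer: |butterfly  tomato|
|machine childhood|
|sun   make   bird|
|magnetic    brick|
|was fish with all|
|calendar  chapter|
|how    six   snow|
|coffee           |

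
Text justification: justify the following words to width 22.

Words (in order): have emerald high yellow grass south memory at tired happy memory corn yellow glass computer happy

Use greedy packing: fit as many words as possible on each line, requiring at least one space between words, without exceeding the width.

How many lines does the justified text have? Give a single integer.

Line 1: ['have', 'emerald', 'high'] (min_width=17, slack=5)
Line 2: ['yellow', 'grass', 'south'] (min_width=18, slack=4)
Line 3: ['memory', 'at', 'tired', 'happy'] (min_width=21, slack=1)
Line 4: ['memory', 'corn', 'yellow'] (min_width=18, slack=4)
Line 5: ['glass', 'computer', 'happy'] (min_width=20, slack=2)
Total lines: 5

Answer: 5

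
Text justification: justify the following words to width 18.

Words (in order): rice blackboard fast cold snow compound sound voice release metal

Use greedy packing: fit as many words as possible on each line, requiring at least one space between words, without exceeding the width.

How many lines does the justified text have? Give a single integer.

Line 1: ['rice', 'blackboard'] (min_width=15, slack=3)
Line 2: ['fast', 'cold', 'snow'] (min_width=14, slack=4)
Line 3: ['compound', 'sound'] (min_width=14, slack=4)
Line 4: ['voice', 'release'] (min_width=13, slack=5)
Line 5: ['metal'] (min_width=5, slack=13)
Total lines: 5

Answer: 5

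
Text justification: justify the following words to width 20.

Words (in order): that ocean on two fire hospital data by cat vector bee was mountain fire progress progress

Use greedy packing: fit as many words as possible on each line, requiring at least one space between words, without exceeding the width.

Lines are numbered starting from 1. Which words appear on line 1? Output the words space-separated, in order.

Answer: that ocean on two

Derivation:
Line 1: ['that', 'ocean', 'on', 'two'] (min_width=17, slack=3)
Line 2: ['fire', 'hospital', 'data'] (min_width=18, slack=2)
Line 3: ['by', 'cat', 'vector', 'bee'] (min_width=17, slack=3)
Line 4: ['was', 'mountain', 'fire'] (min_width=17, slack=3)
Line 5: ['progress', 'progress'] (min_width=17, slack=3)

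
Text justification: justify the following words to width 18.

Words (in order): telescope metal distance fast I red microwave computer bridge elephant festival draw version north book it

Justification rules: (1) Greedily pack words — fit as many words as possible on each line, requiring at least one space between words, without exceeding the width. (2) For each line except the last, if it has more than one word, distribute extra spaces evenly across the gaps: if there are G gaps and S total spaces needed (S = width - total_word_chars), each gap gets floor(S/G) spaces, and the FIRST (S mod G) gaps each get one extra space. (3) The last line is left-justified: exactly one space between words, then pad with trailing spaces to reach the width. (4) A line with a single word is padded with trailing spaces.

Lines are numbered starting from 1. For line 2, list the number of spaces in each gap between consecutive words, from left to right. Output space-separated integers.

Line 1: ['telescope', 'metal'] (min_width=15, slack=3)
Line 2: ['distance', 'fast', 'I'] (min_width=15, slack=3)
Line 3: ['red', 'microwave'] (min_width=13, slack=5)
Line 4: ['computer', 'bridge'] (min_width=15, slack=3)
Line 5: ['elephant', 'festival'] (min_width=17, slack=1)
Line 6: ['draw', 'version', 'north'] (min_width=18, slack=0)
Line 7: ['book', 'it'] (min_width=7, slack=11)

Answer: 3 2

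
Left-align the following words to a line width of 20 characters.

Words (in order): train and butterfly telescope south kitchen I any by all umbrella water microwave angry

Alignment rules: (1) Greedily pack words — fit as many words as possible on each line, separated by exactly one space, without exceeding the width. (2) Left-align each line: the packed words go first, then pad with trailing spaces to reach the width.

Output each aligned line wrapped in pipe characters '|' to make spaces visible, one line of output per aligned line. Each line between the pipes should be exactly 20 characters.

Answer: |train and butterfly |
|telescope south     |
|kitchen I any by all|
|umbrella water      |
|microwave angry     |

Derivation:
Line 1: ['train', 'and', 'butterfly'] (min_width=19, slack=1)
Line 2: ['telescope', 'south'] (min_width=15, slack=5)
Line 3: ['kitchen', 'I', 'any', 'by', 'all'] (min_width=20, slack=0)
Line 4: ['umbrella', 'water'] (min_width=14, slack=6)
Line 5: ['microwave', 'angry'] (min_width=15, slack=5)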